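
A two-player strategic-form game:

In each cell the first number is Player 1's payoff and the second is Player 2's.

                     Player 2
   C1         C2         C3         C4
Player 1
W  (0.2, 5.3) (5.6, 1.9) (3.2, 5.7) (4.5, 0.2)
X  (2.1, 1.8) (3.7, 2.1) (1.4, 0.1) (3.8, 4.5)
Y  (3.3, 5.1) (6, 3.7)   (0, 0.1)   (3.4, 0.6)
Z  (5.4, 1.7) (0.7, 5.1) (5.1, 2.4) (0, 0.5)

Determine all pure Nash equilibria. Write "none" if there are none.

Mark each player's best response to every combination of opponents' strategies; a profile where every player is best-responding is a pure Nash equilibrium.
Player 1 against C1: payoffs 0.2, 2.1, 3.3, 5.4 → best response Z.
Player 1 against C2: payoffs 5.6, 3.7, 6, 0.7 → best response Y.
Player 1 against C3: payoffs 3.2, 1.4, 0, 5.1 → best response Z.
Player 1 against C4: payoffs 4.5, 3.8, 3.4, 0 → best response W.
Player 2 against W: payoffs 5.3, 1.9, 5.7, 0.2 → best response C3.
Player 2 against X: payoffs 1.8, 2.1, 0.1, 4.5 → best response C4.
Player 2 against Y: payoffs 5.1, 3.7, 0.1, 0.6 → best response C1.
Player 2 against Z: payoffs 1.7, 5.1, 2.4, 0.5 → best response C2.
No profile is a mutual best response for all players.

none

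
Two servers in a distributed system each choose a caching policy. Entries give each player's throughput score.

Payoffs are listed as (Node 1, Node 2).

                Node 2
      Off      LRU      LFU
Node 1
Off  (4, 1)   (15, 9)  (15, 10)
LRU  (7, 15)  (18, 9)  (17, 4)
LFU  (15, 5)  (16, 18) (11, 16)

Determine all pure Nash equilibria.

Mark each player's best response to every combination of opponents' strategies; a profile where every player is best-responding is a pure Nash equilibrium.
Node 1 against Off: payoffs 4, 7, 15 → best response LFU.
Node 1 against LRU: payoffs 15, 18, 16 → best response LRU.
Node 1 against LFU: payoffs 15, 17, 11 → best response LRU.
Node 2 against Off: payoffs 1, 9, 10 → best response LFU.
Node 2 against LRU: payoffs 15, 9, 4 → best response Off.
Node 2 against LFU: payoffs 5, 18, 16 → best response LRU.
No profile is a mutual best response for all players.

No pure-strategy Nash equilibrium.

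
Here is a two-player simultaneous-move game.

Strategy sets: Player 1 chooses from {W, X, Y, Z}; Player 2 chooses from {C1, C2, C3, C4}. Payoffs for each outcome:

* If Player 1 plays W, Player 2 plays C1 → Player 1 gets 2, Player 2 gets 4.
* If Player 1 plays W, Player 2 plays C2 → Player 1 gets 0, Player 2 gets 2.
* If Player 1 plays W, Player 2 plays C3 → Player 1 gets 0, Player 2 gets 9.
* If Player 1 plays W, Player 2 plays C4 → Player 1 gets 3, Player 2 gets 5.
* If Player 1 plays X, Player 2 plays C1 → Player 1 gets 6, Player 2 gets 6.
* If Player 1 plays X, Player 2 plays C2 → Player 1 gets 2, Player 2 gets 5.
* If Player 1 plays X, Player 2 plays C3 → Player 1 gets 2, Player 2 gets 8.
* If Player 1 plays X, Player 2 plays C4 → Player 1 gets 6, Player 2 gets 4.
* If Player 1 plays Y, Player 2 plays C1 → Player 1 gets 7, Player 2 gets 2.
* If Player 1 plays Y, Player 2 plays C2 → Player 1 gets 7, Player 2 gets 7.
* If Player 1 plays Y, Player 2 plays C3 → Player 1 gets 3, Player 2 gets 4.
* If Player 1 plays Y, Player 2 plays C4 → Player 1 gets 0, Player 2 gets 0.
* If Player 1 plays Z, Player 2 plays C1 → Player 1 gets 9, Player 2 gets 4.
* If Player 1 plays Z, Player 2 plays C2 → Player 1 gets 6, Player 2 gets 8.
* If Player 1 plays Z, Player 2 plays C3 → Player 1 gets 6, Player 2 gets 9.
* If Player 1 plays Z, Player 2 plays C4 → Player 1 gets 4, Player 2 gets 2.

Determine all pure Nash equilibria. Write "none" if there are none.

Pure-strategy Nash equilibria: (Y, C2), (Z, C3)

Player 1 against C1: payoffs 2, 6, 7, 9 → best response Z.
Player 1 against C2: payoffs 0, 2, 7, 6 → best response Y.
Player 1 against C3: payoffs 0, 2, 3, 6 → best response Z.
Player 1 against C4: payoffs 3, 6, 0, 4 → best response X.
Player 2 against W: payoffs 4, 2, 9, 5 → best response C3.
Player 2 against X: payoffs 6, 5, 8, 4 → best response C3.
Player 2 against Y: payoffs 2, 7, 4, 0 → best response C2.
Player 2 against Z: payoffs 4, 8, 9, 2 → best response C3.
Mutual best responses: (Y, C2); (Z, C3).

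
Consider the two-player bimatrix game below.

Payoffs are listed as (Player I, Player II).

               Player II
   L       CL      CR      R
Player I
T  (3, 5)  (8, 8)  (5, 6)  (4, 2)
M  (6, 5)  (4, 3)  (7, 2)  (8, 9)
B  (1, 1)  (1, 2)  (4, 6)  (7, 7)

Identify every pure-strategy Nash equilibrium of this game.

Pure-strategy Nash equilibria: (T, CL) and (M, R)

(T, L): Player I can switch to M (3 → 6). Not NE.
(T, CL): Player I gets 8, best alternative 4; Player II gets 8, best alternative 6. No profitable deviation — NE.
(T, CR): Player I can switch to M (5 → 7). Not NE.
(T, R): Player I can switch to M (4 → 8). Not NE.
(M, L): Player II can switch to R (5 → 9). Not NE.
(M, CL): Player I can switch to T (4 → 8). Not NE.
(M, CR): Player II can switch to L (2 → 5). Not NE.
(M, R): Player I gets 8, best alternative 7; Player II gets 9, best alternative 5. No profitable deviation — NE.
(The remaining 4 profiles each have a profitable deviation by the same check.)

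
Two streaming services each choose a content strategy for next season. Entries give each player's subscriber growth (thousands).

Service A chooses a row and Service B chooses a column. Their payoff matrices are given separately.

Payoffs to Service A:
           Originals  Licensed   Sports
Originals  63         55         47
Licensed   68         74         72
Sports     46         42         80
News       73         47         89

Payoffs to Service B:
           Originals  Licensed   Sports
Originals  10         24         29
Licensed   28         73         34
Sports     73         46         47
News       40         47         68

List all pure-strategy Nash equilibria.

Service A against Originals: payoffs 63, 68, 46, 73 → best response News.
Service A against Licensed: payoffs 55, 74, 42, 47 → best response Licensed.
Service A against Sports: payoffs 47, 72, 80, 89 → best response News.
Service B against Originals: payoffs 10, 24, 29 → best response Sports.
Service B against Licensed: payoffs 28, 73, 34 → best response Licensed.
Service B against Sports: payoffs 73, 46, 47 → best response Originals.
Service B against News: payoffs 40, 47, 68 → best response Sports.
Mutual best responses: (Licensed, Licensed); (News, Sports).

Pure-strategy Nash equilibria: (Licensed, Licensed), (News, Sports)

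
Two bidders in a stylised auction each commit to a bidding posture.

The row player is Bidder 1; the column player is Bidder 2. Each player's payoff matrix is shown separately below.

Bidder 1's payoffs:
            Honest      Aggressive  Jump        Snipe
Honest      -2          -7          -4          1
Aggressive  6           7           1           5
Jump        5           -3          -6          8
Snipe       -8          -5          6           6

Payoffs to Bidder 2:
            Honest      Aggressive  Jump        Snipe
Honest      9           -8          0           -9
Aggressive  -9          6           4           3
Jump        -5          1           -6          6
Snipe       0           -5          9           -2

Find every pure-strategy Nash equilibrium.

For each player, find the best response to each opponent profile; mutual best responses are the pure NE.
Bidder 1 against Honest: payoffs -2, 6, 5, -8 → best response Aggressive.
Bidder 1 against Aggressive: payoffs -7, 7, -3, -5 → best response Aggressive.
Bidder 1 against Jump: payoffs -4, 1, -6, 6 → best response Snipe.
Bidder 1 against Snipe: payoffs 1, 5, 8, 6 → best response Jump.
Bidder 2 against Honest: payoffs 9, -8, 0, -9 → best response Honest.
Bidder 2 against Aggressive: payoffs -9, 6, 4, 3 → best response Aggressive.
Bidder 2 against Jump: payoffs -5, 1, -6, 6 → best response Snipe.
Bidder 2 against Snipe: payoffs 0, -5, 9, -2 → best response Jump.
Mutual best responses: (Aggressive, Aggressive); (Jump, Snipe); (Snipe, Jump).

Pure-strategy Nash equilibria: (Aggressive, Aggressive); (Jump, Snipe); (Snipe, Jump)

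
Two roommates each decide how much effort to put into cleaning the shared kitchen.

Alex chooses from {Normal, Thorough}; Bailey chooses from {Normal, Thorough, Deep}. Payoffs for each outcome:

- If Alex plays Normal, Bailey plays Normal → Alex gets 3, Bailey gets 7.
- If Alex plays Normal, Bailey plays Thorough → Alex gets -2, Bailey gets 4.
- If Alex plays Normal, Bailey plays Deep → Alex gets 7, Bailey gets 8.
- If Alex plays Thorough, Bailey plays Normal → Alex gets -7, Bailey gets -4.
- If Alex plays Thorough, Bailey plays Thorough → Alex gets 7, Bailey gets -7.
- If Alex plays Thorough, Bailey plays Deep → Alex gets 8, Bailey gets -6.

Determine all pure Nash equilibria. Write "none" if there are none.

There is no pure-strategy Nash equilibrium.

Check each profile: it is a Nash equilibrium iff no player can strictly gain by switching unilaterally.
(Normal, Normal): Bailey can switch to Deep (7 → 8). Not NE.
(Normal, Thorough): Alex can switch to Thorough (-2 → 7). Not NE.
(Normal, Deep): Alex can switch to Thorough (7 → 8). Not NE.
(Thorough, Normal): Alex can switch to Normal (-7 → 3). Not NE.
(Thorough, Thorough): Bailey can switch to Normal (-7 → -4). Not NE.
(Thorough, Deep): Bailey can switch to Normal (-6 → -4). Not NE.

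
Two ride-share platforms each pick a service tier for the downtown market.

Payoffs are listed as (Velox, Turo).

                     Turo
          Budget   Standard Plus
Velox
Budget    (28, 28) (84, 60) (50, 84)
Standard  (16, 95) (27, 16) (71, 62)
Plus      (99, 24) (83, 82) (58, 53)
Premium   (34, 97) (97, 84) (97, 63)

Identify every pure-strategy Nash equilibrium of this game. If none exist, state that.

none

(Budget, Budget): Velox can switch to Plus (28 → 99). Not NE.
(Budget, Standard): Velox can switch to Premium (84 → 97). Not NE.
(Budget, Plus): Velox can switch to Standard (50 → 71). Not NE.
(Standard, Budget): Velox can switch to Budget (16 → 28). Not NE.
(Standard, Standard): Velox can switch to Budget (27 → 84). Not NE.
(Standard, Plus): Velox can switch to Premium (71 → 97). Not NE.
(Plus, Budget): Turo can switch to Standard (24 → 82). Not NE.
(Plus, Standard): Velox can switch to Budget (83 → 84). Not NE.
(The remaining 4 profiles each have a profitable deviation by the same check.)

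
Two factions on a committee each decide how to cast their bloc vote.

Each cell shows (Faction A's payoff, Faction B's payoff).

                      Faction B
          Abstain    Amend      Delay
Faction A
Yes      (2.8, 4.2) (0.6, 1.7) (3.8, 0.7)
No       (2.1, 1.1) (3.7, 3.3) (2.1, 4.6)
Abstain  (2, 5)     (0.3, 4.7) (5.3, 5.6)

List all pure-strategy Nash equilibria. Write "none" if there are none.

Mark each player's best response to every combination of opponents' strategies; a profile where every player is best-responding is a pure Nash equilibrium.
Faction A against Abstain: payoffs 2.8, 2.1, 2 → best response Yes.
Faction A against Amend: payoffs 0.6, 3.7, 0.3 → best response No.
Faction A against Delay: payoffs 3.8, 2.1, 5.3 → best response Abstain.
Faction B against Yes: payoffs 4.2, 1.7, 0.7 → best response Abstain.
Faction B against No: payoffs 1.1, 3.3, 4.6 → best response Delay.
Faction B against Abstain: payoffs 5, 4.7, 5.6 → best response Delay.
Mutual best responses: (Yes, Abstain); (Abstain, Delay).

(Yes, Abstain) and (Abstain, Delay)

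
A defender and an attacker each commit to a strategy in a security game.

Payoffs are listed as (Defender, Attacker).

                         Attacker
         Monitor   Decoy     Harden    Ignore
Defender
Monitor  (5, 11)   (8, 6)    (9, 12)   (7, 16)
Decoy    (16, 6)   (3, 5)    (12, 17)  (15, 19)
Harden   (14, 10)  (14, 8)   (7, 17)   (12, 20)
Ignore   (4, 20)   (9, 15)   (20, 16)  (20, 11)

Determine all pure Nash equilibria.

(Monitor, Monitor): Defender can switch to Decoy (5 → 16). Not NE.
(Monitor, Decoy): Defender can switch to Harden (8 → 14). Not NE.
(Monitor, Harden): Defender can switch to Decoy (9 → 12). Not NE.
(Monitor, Ignore): Defender can switch to Decoy (7 → 15). Not NE.
(Decoy, Monitor): Attacker can switch to Harden (6 → 17). Not NE.
(Decoy, Decoy): Defender can switch to Monitor (3 → 8). Not NE.
(Decoy, Harden): Defender can switch to Ignore (12 → 20). Not NE.
(Decoy, Ignore): Defender can switch to Ignore (15 → 20). Not NE.
(The remaining 8 profiles each have a profitable deviation by the same check.)

No pure-strategy Nash equilibrium.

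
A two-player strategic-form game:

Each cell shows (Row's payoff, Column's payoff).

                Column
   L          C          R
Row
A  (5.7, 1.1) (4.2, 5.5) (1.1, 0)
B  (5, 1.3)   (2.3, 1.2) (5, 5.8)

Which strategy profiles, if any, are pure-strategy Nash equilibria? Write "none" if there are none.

For each player, find the best response to each opponent profile; mutual best responses are the pure NE.
Row against L: payoffs 5.7, 5 → best response A.
Row against C: payoffs 4.2, 2.3 → best response A.
Row against R: payoffs 1.1, 5 → best response B.
Column against A: payoffs 1.1, 5.5, 0 → best response C.
Column against B: payoffs 1.3, 1.2, 5.8 → best response R.
Mutual best responses: (A, C); (B, R).

Pure-strategy Nash equilibria: (A, C), (B, R)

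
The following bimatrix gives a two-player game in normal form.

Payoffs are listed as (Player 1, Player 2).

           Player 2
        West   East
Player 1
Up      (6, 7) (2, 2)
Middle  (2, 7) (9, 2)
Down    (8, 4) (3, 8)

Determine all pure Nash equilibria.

Player 1 against West: payoffs 6, 2, 8 → best response Down.
Player 1 against East: payoffs 2, 9, 3 → best response Middle.
Player 2 against Up: payoffs 7, 2 → best response West.
Player 2 against Middle: payoffs 7, 2 → best response West.
Player 2 against Down: payoffs 4, 8 → best response East.
No profile is a mutual best response for all players.

none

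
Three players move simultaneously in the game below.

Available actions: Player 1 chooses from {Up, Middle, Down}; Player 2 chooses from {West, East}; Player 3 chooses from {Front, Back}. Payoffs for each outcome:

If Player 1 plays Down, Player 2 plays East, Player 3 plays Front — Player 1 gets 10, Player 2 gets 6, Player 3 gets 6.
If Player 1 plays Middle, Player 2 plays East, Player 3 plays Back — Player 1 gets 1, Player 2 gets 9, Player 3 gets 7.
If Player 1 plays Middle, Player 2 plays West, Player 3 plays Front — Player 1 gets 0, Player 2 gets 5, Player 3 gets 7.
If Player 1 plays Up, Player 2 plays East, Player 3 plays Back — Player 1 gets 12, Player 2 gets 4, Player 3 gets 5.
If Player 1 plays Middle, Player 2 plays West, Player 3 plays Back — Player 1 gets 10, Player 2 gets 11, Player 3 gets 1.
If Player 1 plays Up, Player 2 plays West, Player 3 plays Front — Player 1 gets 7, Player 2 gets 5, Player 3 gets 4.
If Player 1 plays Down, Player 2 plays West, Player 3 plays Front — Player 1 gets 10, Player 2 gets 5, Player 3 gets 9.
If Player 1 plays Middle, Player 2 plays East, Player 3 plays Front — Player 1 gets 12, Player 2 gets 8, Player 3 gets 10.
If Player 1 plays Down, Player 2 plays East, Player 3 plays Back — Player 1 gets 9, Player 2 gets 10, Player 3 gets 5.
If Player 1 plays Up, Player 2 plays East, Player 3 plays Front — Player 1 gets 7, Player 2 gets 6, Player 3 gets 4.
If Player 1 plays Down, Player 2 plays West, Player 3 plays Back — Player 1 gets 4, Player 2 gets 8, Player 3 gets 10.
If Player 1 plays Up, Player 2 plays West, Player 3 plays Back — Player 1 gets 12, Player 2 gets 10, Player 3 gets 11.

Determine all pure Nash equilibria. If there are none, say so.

Mark each player's best response to every combination of opponents' strategies; a profile where every player is best-responding is a pure Nash equilibrium.
Player 1 against (West, Front): payoffs 7, 0, 10 → best response Down.
Player 1 against (West, Back): payoffs 12, 10, 4 → best response Up.
Player 1 against (East, Front): payoffs 7, 12, 10 → best response Middle.
Player 1 against (East, Back): payoffs 12, 1, 9 → best response Up.
Player 2 against (Up, Front): payoffs 5, 6 → best response East.
Player 2 against (Up, Back): payoffs 10, 4 → best response West.
Player 2 against (Middle, Front): payoffs 5, 8 → best response East.
Player 2 against (Middle, Back): payoffs 11, 9 → best response West.
Player 2 against (Down, Front): payoffs 5, 6 → best response East.
Player 2 against (Down, Back): payoffs 8, 10 → best response East.
Player 3 against (Up, West): payoffs 4, 11 → best response Back.
Player 3 against (Up, East): payoffs 4, 5 → best response Back.
Player 3 against (Middle, West): payoffs 7, 1 → best response Front.
Player 3 against (Middle, East): payoffs 10, 7 → best response Front.
Player 3 against (Down, West): payoffs 9, 10 → best response Back.
Player 3 against (Down, East): payoffs 6, 5 → best response Front.
Mutual best responses: (Up, West, Back); (Middle, East, Front).

Pure-strategy Nash equilibria: (Up, West, Back) and (Middle, East, Front)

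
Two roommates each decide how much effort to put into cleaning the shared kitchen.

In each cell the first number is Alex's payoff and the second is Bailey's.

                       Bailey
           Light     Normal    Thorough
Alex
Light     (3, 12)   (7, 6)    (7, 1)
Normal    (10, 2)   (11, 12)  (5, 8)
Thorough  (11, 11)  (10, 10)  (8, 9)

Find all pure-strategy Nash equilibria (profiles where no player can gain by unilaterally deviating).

(Normal, Normal), (Thorough, Light)

For each strategy profile, look for a profitable unilateral deviation.
(Light, Light): Alex can switch to Normal (3 → 10). Not NE.
(Light, Normal): Alex can switch to Normal (7 → 11). Not NE.
(Light, Thorough): Alex can switch to Thorough (7 → 8). Not NE.
(Normal, Light): Alex can switch to Thorough (10 → 11). Not NE.
(Normal, Normal): Alex gets 11, best alternative 10; Bailey gets 12, best alternative 8. No profitable deviation — NE.
(Normal, Thorough): Alex can switch to Light (5 → 7). Not NE.
(Thorough, Light): Alex gets 11, best alternative 10; Bailey gets 11, best alternative 10. No profitable deviation — NE.
(Thorough, Normal): Alex can switch to Normal (10 → 11). Not NE.
(Thorough, Thorough): Bailey can switch to Light (9 → 11). Not NE.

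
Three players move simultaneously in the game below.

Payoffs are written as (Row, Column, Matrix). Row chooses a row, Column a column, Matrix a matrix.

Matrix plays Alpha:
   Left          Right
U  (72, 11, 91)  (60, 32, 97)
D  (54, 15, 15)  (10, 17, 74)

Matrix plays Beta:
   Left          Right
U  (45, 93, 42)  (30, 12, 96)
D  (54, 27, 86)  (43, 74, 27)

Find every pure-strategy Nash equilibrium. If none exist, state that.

Row against (Left, Alpha): payoffs 72, 54 → best response U.
Row against (Left, Beta): payoffs 45, 54 → best response D.
Row against (Right, Alpha): payoffs 60, 10 → best response U.
Row against (Right, Beta): payoffs 30, 43 → best response D.
Column against (U, Alpha): payoffs 11, 32 → best response Right.
Column against (U, Beta): payoffs 93, 12 → best response Left.
Column against (D, Alpha): payoffs 15, 17 → best response Right.
Column against (D, Beta): payoffs 27, 74 → best response Right.
Matrix against (U, Left): payoffs 91, 42 → best response Alpha.
Matrix against (U, Right): payoffs 97, 96 → best response Alpha.
Matrix against (D, Left): payoffs 15, 86 → best response Beta.
Matrix against (D, Right): payoffs 74, 27 → best response Alpha.
Mutual best responses: (U, Right, Alpha).

Pure NE: (U, Right, Alpha)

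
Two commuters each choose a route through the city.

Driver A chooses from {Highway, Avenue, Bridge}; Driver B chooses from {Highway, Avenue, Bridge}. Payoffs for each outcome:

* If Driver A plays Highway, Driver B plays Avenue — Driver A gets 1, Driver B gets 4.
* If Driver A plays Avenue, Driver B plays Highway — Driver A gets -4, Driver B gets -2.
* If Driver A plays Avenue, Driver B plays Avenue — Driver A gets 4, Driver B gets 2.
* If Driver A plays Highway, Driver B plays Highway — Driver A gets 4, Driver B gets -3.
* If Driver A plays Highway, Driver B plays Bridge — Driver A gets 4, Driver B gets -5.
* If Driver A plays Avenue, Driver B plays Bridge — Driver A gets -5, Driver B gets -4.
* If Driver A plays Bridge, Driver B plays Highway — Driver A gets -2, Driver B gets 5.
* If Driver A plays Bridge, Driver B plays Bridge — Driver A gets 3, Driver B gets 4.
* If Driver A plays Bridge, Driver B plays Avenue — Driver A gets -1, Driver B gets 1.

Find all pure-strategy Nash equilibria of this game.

(Avenue, Avenue)

(Highway, Highway): Driver B can switch to Avenue (-3 → 4). Not NE.
(Highway, Avenue): Driver A can switch to Avenue (1 → 4). Not NE.
(Highway, Bridge): Driver B can switch to Highway (-5 → -3). Not NE.
(Avenue, Highway): Driver A can switch to Highway (-4 → 4). Not NE.
(Avenue, Avenue): Driver A gets 4, best alternative 1; Driver B gets 2, best alternative -2. No profitable deviation — NE.
(Avenue, Bridge): Driver A can switch to Highway (-5 → 4). Not NE.
(Bridge, Highway): Driver A can switch to Highway (-2 → 4). Not NE.
(Bridge, Avenue): Driver A can switch to Highway (-1 → 1). Not NE.
(Bridge, Bridge): Driver A can switch to Highway (3 → 4). Not NE.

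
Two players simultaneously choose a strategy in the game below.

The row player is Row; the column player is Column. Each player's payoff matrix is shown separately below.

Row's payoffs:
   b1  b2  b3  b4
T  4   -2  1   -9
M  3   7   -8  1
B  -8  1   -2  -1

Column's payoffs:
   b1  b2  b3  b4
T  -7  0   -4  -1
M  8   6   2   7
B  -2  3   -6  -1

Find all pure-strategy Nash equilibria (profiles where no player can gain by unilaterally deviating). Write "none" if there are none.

For each strategy profile, look for a profitable unilateral deviation.
(T, b1): Column can switch to b2 (-7 → 0). Not NE.
(T, b2): Row can switch to M (-2 → 7). Not NE.
(T, b3): Column can switch to b2 (-4 → 0). Not NE.
(T, b4): Row can switch to M (-9 → 1). Not NE.
(M, b1): Row can switch to T (3 → 4). Not NE.
(M, b2): Column can switch to b1 (6 → 8). Not NE.
(M, b3): Row can switch to T (-8 → 1). Not NE.
(M, b4): Column can switch to b1 (7 → 8). Not NE.
(B, b1): Row can switch to T (-8 → 4). Not NE.
(B, b2): Row can switch to M (1 → 7). Not NE.
(The remaining 2 profiles each have a profitable deviation by the same check.)

There is no pure-strategy Nash equilibrium.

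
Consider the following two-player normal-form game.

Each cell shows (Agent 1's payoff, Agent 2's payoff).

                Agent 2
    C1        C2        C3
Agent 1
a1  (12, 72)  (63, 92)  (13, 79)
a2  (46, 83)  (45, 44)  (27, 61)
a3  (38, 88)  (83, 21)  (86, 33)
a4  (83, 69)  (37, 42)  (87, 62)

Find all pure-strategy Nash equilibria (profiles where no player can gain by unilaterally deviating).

(a4, C1)

(a1, C1): Agent 1 can switch to a2 (12 → 46). Not NE.
(a1, C2): Agent 1 can switch to a3 (63 → 83). Not NE.
(a1, C3): Agent 1 can switch to a2 (13 → 27). Not NE.
(a2, C1): Agent 1 can switch to a4 (46 → 83). Not NE.
(a2, C2): Agent 1 can switch to a1 (45 → 63). Not NE.
(a2, C3): Agent 1 can switch to a3 (27 → 86). Not NE.
(a3, C1): Agent 1 can switch to a2 (38 → 46). Not NE.
(a3, C2): Agent 2 can switch to C1 (21 → 88). Not NE.
(a4, C1): Agent 1 gets 83, best alternative 46; Agent 2 gets 69, best alternative 62. No profitable deviation — NE.
(The remaining 3 profiles each have a profitable deviation by the same check.)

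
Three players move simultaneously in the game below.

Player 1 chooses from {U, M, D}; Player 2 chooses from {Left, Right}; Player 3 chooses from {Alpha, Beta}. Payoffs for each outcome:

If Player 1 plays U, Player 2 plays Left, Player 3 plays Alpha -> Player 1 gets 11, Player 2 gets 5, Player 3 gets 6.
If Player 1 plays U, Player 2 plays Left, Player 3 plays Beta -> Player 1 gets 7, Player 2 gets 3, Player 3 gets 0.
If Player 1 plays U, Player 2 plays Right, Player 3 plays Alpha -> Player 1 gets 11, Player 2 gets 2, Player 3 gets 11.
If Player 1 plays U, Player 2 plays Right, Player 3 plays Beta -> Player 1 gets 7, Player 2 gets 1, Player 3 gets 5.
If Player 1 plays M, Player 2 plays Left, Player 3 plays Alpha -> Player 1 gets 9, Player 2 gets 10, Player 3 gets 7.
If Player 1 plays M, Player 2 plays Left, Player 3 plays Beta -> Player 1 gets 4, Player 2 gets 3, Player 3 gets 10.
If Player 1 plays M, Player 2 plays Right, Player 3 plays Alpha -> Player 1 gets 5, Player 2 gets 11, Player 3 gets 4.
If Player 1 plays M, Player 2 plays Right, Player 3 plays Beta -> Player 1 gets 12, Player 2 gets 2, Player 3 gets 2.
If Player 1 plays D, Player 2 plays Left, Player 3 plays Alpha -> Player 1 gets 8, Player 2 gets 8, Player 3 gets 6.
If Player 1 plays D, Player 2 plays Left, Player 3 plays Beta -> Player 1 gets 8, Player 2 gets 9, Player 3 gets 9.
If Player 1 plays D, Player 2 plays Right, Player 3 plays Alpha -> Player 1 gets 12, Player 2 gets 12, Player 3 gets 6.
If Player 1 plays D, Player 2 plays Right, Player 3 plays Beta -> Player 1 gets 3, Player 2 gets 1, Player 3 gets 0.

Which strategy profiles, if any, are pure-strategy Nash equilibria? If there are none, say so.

Player 1 against (Left, Alpha): payoffs 11, 9, 8 → best response U.
Player 1 against (Left, Beta): payoffs 7, 4, 8 → best response D.
Player 1 against (Right, Alpha): payoffs 11, 5, 12 → best response D.
Player 1 against (Right, Beta): payoffs 7, 12, 3 → best response M.
Player 2 against (U, Alpha): payoffs 5, 2 → best response Left.
Player 2 against (U, Beta): payoffs 3, 1 → best response Left.
Player 2 against (M, Alpha): payoffs 10, 11 → best response Right.
Player 2 against (M, Beta): payoffs 3, 2 → best response Left.
Player 2 against (D, Alpha): payoffs 8, 12 → best response Right.
Player 2 against (D, Beta): payoffs 9, 1 → best response Left.
Player 3 against (U, Left): payoffs 6, 0 → best response Alpha.
Player 3 against (U, Right): payoffs 11, 5 → best response Alpha.
Player 3 against (M, Left): payoffs 7, 10 → best response Beta.
Player 3 against (M, Right): payoffs 4, 2 → best response Alpha.
Player 3 against (D, Left): payoffs 6, 9 → best response Beta.
Player 3 against (D, Right): payoffs 6, 0 → best response Alpha.
Mutual best responses: (U, Left, Alpha); (D, Left, Beta); (D, Right, Alpha).

The pure Nash equilibria are (U, Left, Alpha); (D, Left, Beta); (D, Right, Alpha).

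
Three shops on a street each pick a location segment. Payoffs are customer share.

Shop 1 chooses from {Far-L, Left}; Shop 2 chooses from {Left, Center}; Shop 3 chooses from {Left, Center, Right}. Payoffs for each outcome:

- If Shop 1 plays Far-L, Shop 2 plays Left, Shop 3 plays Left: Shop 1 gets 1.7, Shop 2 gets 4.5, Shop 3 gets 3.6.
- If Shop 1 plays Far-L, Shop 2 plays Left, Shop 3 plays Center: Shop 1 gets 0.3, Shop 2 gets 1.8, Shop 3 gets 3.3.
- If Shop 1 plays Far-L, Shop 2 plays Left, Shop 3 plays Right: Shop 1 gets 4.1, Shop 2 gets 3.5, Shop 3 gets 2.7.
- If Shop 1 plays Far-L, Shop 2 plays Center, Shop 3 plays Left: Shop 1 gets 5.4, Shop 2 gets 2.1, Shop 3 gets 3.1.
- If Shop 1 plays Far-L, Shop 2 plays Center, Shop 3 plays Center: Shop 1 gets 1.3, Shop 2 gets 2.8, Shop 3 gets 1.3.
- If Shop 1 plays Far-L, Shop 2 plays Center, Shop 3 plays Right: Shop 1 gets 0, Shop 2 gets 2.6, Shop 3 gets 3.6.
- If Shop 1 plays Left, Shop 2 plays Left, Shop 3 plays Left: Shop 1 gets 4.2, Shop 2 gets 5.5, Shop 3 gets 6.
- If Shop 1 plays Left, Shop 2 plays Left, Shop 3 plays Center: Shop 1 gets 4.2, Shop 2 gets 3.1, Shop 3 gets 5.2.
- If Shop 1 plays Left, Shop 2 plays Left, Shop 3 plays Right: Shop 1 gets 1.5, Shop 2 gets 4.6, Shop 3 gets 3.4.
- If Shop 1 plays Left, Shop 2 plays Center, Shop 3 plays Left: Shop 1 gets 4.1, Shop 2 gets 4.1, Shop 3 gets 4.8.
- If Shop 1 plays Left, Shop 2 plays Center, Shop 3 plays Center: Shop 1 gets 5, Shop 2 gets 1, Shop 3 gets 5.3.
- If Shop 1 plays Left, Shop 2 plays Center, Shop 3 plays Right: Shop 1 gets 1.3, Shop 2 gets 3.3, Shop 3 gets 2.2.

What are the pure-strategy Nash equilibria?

Shop 1 against (Left, Left): payoffs 1.7, 4.2 → best response Left.
Shop 1 against (Left, Center): payoffs 0.3, 4.2 → best response Left.
Shop 1 against (Left, Right): payoffs 4.1, 1.5 → best response Far-L.
Shop 1 against (Center, Left): payoffs 5.4, 4.1 → best response Far-L.
Shop 1 against (Center, Center): payoffs 1.3, 5 → best response Left.
Shop 1 against (Center, Right): payoffs 0, 1.3 → best response Left.
Shop 2 against (Far-L, Left): payoffs 4.5, 2.1 → best response Left.
Shop 2 against (Far-L, Center): payoffs 1.8, 2.8 → best response Center.
Shop 2 against (Far-L, Right): payoffs 3.5, 2.6 → best response Left.
Shop 2 against (Left, Left): payoffs 5.5, 4.1 → best response Left.
Shop 2 against (Left, Center): payoffs 3.1, 1 → best response Left.
Shop 2 against (Left, Right): payoffs 4.6, 3.3 → best response Left.
Shop 3 against (Far-L, Left): payoffs 3.6, 3.3, 2.7 → best response Left.
Shop 3 against (Far-L, Center): payoffs 3.1, 1.3, 3.6 → best response Right.
Shop 3 against (Left, Left): payoffs 6, 5.2, 3.4 → best response Left.
Shop 3 against (Left, Center): payoffs 4.8, 5.3, 2.2 → best response Center.
Mutual best responses: (Left, Left, Left).

(Left, Left, Left)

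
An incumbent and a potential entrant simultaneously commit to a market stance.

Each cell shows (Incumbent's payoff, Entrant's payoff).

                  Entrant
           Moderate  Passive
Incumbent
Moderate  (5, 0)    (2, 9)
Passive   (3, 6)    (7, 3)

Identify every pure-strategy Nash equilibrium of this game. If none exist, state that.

This game has no pure Nash equilibrium.

Incumbent against Moderate: payoffs 5, 3 → best response Moderate.
Incumbent against Passive: payoffs 2, 7 → best response Passive.
Entrant against Moderate: payoffs 0, 9 → best response Passive.
Entrant against Passive: payoffs 6, 3 → best response Moderate.
No profile is a mutual best response for all players.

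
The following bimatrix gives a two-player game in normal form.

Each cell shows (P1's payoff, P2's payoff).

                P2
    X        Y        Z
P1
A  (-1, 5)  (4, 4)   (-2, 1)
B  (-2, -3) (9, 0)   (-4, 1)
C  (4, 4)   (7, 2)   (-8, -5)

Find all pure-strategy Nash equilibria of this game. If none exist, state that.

Pure NE: (C, X)

(A, X): P1 can switch to C (-1 → 4). Not NE.
(A, Y): P1 can switch to B (4 → 9). Not NE.
(A, Z): P2 can switch to X (1 → 5). Not NE.
(B, X): P1 can switch to A (-2 → -1). Not NE.
(B, Y): P2 can switch to Z (0 → 1). Not NE.
(B, Z): P1 can switch to A (-4 → -2). Not NE.
(C, X): P1 gets 4, best alternative -1; P2 gets 4, best alternative 2. No profitable deviation — NE.
(C, Y): P1 can switch to B (7 → 9). Not NE.
(C, Z): P1 can switch to A (-8 → -2). Not NE.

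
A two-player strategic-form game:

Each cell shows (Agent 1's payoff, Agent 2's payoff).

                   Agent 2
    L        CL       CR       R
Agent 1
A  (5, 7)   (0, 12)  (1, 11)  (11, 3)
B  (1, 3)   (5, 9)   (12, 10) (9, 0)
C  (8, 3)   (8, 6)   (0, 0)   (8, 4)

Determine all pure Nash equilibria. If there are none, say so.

The pure Nash equilibria are (B, CR) and (C, CL).

Agent 1 against L: payoffs 5, 1, 8 → best response C.
Agent 1 against CL: payoffs 0, 5, 8 → best response C.
Agent 1 against CR: payoffs 1, 12, 0 → best response B.
Agent 1 against R: payoffs 11, 9, 8 → best response A.
Agent 2 against A: payoffs 7, 12, 11, 3 → best response CL.
Agent 2 against B: payoffs 3, 9, 10, 0 → best response CR.
Agent 2 against C: payoffs 3, 6, 0, 4 → best response CL.
Mutual best responses: (B, CR); (C, CL).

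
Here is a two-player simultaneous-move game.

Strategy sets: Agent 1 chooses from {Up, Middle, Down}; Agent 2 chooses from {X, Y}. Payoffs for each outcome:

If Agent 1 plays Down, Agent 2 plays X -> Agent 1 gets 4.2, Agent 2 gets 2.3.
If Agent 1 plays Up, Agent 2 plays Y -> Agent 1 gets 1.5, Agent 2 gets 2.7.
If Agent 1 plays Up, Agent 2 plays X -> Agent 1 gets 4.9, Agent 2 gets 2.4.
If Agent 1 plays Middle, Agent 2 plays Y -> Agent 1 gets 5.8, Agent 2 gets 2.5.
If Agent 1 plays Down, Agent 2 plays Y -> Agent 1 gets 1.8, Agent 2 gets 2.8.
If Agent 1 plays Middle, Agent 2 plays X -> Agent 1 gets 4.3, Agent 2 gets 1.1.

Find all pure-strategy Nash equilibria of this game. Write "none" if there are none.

For each strategy profile, look for a profitable unilateral deviation.
(Up, X): Agent 2 can switch to Y (2.4 → 2.7). Not NE.
(Up, Y): Agent 1 can switch to Middle (1.5 → 5.8). Not NE.
(Middle, X): Agent 1 can switch to Up (4.3 → 4.9). Not NE.
(Middle, Y): Agent 1 gets 5.8, best alternative 1.8; Agent 2 gets 2.5, best alternative 1.1. No profitable deviation — NE.
(Down, X): Agent 1 can switch to Up (4.2 → 4.9). Not NE.
(Down, Y): Agent 1 can switch to Middle (1.8 → 5.8). Not NE.

Pure NE: (Middle, Y)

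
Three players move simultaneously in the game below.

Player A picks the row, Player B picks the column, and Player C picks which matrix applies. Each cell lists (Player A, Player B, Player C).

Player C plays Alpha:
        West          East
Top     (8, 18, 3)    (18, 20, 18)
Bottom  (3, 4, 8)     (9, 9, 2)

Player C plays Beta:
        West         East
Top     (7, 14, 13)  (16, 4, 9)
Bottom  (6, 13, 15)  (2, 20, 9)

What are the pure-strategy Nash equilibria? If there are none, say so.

The pure Nash equilibria are (Top, West, Beta), (Top, East, Alpha).

Mark each player's best response to every combination of opponents' strategies; a profile where every player is best-responding is a pure Nash equilibrium.
Player A against (West, Alpha): payoffs 8, 3 → best response Top.
Player A against (West, Beta): payoffs 7, 6 → best response Top.
Player A against (East, Alpha): payoffs 18, 9 → best response Top.
Player A against (East, Beta): payoffs 16, 2 → best response Top.
Player B against (Top, Alpha): payoffs 18, 20 → best response East.
Player B against (Top, Beta): payoffs 14, 4 → best response West.
Player B against (Bottom, Alpha): payoffs 4, 9 → best response East.
Player B against (Bottom, Beta): payoffs 13, 20 → best response East.
Player C against (Top, West): payoffs 3, 13 → best response Beta.
Player C against (Top, East): payoffs 18, 9 → best response Alpha.
Player C against (Bottom, West): payoffs 8, 15 → best response Beta.
Player C against (Bottom, East): payoffs 2, 9 → best response Beta.
Mutual best responses: (Top, West, Beta); (Top, East, Alpha).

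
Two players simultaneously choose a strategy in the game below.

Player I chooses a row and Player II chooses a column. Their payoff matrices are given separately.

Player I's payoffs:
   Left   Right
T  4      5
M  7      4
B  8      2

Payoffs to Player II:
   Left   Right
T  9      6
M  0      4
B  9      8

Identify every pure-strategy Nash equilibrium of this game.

Pure NE: (B, Left)

For each strategy profile, look for a profitable unilateral deviation.
(T, Left): Player I can switch to M (4 → 7). Not NE.
(T, Right): Player II can switch to Left (6 → 9). Not NE.
(M, Left): Player I can switch to B (7 → 8). Not NE.
(M, Right): Player I can switch to T (4 → 5). Not NE.
(B, Left): Player I gets 8, best alternative 7; Player II gets 9, best alternative 8. No profitable deviation — NE.
(B, Right): Player I can switch to T (2 → 5). Not NE.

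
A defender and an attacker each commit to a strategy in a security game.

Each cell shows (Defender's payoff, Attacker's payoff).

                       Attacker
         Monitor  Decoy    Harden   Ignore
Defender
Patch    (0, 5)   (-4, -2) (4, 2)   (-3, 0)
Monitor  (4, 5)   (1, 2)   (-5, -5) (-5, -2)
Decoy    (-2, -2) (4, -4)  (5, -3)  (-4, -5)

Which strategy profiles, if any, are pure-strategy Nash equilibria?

The unique pure-strategy Nash equilibrium is (Monitor, Monitor).

Defender against Monitor: payoffs 0, 4, -2 → best response Monitor.
Defender against Decoy: payoffs -4, 1, 4 → best response Decoy.
Defender against Harden: payoffs 4, -5, 5 → best response Decoy.
Defender against Ignore: payoffs -3, -5, -4 → best response Patch.
Attacker against Patch: payoffs 5, -2, 2, 0 → best response Monitor.
Attacker against Monitor: payoffs 5, 2, -5, -2 → best response Monitor.
Attacker against Decoy: payoffs -2, -4, -3, -5 → best response Monitor.
Mutual best responses: (Monitor, Monitor).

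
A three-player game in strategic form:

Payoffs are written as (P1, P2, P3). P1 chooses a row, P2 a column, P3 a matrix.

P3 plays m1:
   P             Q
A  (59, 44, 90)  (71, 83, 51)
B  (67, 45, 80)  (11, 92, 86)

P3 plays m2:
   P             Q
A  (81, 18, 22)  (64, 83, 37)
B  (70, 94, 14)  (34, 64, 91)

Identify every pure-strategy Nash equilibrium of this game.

(A, Q, m1)

P1 against (P, m1): payoffs 59, 67 → best response B.
P1 against (P, m2): payoffs 81, 70 → best response A.
P1 against (Q, m1): payoffs 71, 11 → best response A.
P1 against (Q, m2): payoffs 64, 34 → best response A.
P2 against (A, m1): payoffs 44, 83 → best response Q.
P2 against (A, m2): payoffs 18, 83 → best response Q.
P2 against (B, m1): payoffs 45, 92 → best response Q.
P2 against (B, m2): payoffs 94, 64 → best response P.
P3 against (A, P): payoffs 90, 22 → best response m1.
P3 against (A, Q): payoffs 51, 37 → best response m1.
P3 against (B, P): payoffs 80, 14 → best response m1.
P3 against (B, Q): payoffs 86, 91 → best response m2.
Mutual best responses: (A, Q, m1).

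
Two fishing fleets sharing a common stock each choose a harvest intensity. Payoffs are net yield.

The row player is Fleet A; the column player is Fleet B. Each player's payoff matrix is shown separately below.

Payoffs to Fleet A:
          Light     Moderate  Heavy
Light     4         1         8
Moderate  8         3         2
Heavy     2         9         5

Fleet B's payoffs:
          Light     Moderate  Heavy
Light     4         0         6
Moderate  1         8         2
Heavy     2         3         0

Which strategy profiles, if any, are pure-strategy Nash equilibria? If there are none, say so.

Fleet A against Light: payoffs 4, 8, 2 → best response Moderate.
Fleet A against Moderate: payoffs 1, 3, 9 → best response Heavy.
Fleet A against Heavy: payoffs 8, 2, 5 → best response Light.
Fleet B against Light: payoffs 4, 0, 6 → best response Heavy.
Fleet B against Moderate: payoffs 1, 8, 2 → best response Moderate.
Fleet B against Heavy: payoffs 2, 3, 0 → best response Moderate.
Mutual best responses: (Light, Heavy); (Heavy, Moderate).

Pure-strategy Nash equilibria: (Light, Heavy); (Heavy, Moderate)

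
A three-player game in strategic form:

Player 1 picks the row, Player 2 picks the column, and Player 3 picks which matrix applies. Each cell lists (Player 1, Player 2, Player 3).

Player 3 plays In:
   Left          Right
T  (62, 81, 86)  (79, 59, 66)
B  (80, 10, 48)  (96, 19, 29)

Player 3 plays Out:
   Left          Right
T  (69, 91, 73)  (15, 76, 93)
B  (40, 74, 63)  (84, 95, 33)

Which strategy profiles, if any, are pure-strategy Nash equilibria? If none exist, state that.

The unique pure-strategy Nash equilibrium is (B, Right, Out).

For each player, find the best response to each opponent profile; mutual best responses are the pure NE.
Player 1 against (Left, In): payoffs 62, 80 → best response B.
Player 1 against (Left, Out): payoffs 69, 40 → best response T.
Player 1 against (Right, In): payoffs 79, 96 → best response B.
Player 1 against (Right, Out): payoffs 15, 84 → best response B.
Player 2 against (T, In): payoffs 81, 59 → best response Left.
Player 2 against (T, Out): payoffs 91, 76 → best response Left.
Player 2 against (B, In): payoffs 10, 19 → best response Right.
Player 2 against (B, Out): payoffs 74, 95 → best response Right.
Player 3 against (T, Left): payoffs 86, 73 → best response In.
Player 3 against (T, Right): payoffs 66, 93 → best response Out.
Player 3 against (B, Left): payoffs 48, 63 → best response Out.
Player 3 against (B, Right): payoffs 29, 33 → best response Out.
Mutual best responses: (B, Right, Out).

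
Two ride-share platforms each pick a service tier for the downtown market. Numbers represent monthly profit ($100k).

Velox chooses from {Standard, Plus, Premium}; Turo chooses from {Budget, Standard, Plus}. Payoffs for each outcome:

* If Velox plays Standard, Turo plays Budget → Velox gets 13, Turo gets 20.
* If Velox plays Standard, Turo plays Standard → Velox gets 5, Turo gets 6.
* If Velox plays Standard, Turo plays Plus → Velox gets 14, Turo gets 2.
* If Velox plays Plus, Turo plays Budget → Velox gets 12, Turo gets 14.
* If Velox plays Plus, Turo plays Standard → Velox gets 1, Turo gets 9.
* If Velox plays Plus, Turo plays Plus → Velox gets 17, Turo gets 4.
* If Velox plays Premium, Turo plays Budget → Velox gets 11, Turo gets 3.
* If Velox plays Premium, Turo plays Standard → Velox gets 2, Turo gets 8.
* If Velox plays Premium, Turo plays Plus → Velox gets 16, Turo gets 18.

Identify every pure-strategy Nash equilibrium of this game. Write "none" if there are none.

Velox against Budget: payoffs 13, 12, 11 → best response Standard.
Velox against Standard: payoffs 5, 1, 2 → best response Standard.
Velox against Plus: payoffs 14, 17, 16 → best response Plus.
Turo against Standard: payoffs 20, 6, 2 → best response Budget.
Turo against Plus: payoffs 14, 9, 4 → best response Budget.
Turo against Premium: payoffs 3, 8, 18 → best response Plus.
Mutual best responses: (Standard, Budget).

(Standard, Budget)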